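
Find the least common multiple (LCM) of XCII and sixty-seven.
Convert XCII (Roman numeral) → 90 + 1 + 1 = 92 (decimal)
Convert sixty-seven (English words) → 67 (decimal)
Compute lcm(92, 67) = 6164
6164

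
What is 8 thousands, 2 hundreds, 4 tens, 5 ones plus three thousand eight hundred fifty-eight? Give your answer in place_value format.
Convert 8 thousands, 2 hundreds, 4 tens, 5 ones (place-value notation) → 8×1000 + 2×100 + 4×10 + 5 = 8245 (decimal)
Convert three thousand eight hundred fifty-eight (English words) → 3×1000 + 8×100 + 58 = 3858 (decimal)
Compute 8245 + 3858 = 12103
Convert 12103 (decimal) → 12103 = 12×1000 + 1×100 + 3 → 12 thousands, 1 hundred, 3 ones (place-value notation)
12 thousands, 1 hundred, 3 ones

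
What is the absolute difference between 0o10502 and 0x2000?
Convert 0o10502 (octal) → 1×4096 + 5×64 + 2 = 4418 (decimal)
Convert 0x2000 (hexadecimal) → 2×4096 = 8192 (decimal)
Compute |4418 - 8192| = 3774
3774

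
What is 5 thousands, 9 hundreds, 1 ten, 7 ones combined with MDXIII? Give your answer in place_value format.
Convert 5 thousands, 9 hundreds, 1 ten, 7 ones (place-value notation) → 5×1000 + 9×100 + 1×10 + 7 = 5917 (decimal)
Convert MDXIII (Roman numeral) → 1000 + 500 + 10 + 1 + 1 + 1 = 1513 (decimal)
Compute 5917 + 1513 = 7430
Convert 7430 (decimal) → 7430 = 7×1000 + 4×100 + 3×10 → 7 thousands, 4 hundreds, 3 tens (place-value notation)
7 thousands, 4 hundreds, 3 tens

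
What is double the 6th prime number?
The 6th prime number = 13
Compute 13 × 2 = 26
26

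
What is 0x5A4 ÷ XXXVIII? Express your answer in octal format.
Convert 0x5A4 (hexadecimal) → 5×256 + 10×16 + 4 = 1444 (decimal)
Convert XXXVIII (Roman numeral) → 10 + 10 + 10 + 5 + 1 + 1 + 1 = 38 (decimal)
Compute 1444 ÷ 38 = 38
Convert 38 (decimal) → 38 = 4×8 + 6 → 0o46 (octal)
0o46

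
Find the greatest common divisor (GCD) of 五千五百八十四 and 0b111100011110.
Convert 五千五百八十四 (Chinese numeral) → 5×1000 + 5×100 + 8×10 + 4 = 5584 (decimal)
Convert 0b111100011110 (binary) → 2048 + 1024 + 512 + 256 + 16 + 8 + 4 + 2 = 3870 (decimal)
Compute gcd(5584, 3870) = 2
2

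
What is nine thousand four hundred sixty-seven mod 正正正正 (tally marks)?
Convert nine thousand four hundred sixty-seven (English words) → 9×1000 + 4×100 + 67 = 9467 (decimal)
Convert 正正正正 (tally marks) → 5 + 5 + 5 + 5 = 20 (decimal)
Compute 9467 mod 20 = 7
7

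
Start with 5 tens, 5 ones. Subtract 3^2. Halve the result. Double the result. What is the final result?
Convert 5 tens, 5 ones (place-value notation) → 5×10 + 5 = 55 (decimal)
Start: 55
Convert 3^2 (power) → 9 (decimal)
55 - 9 = 46
46 ÷ 2 = 23
23 × 2 = 46
46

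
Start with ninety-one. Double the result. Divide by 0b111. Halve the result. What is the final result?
Convert ninety-one (English words) → 91 (decimal)
Start: 91
91 × 2 = 182
Convert 0b111 (binary) → 4 + 2 + 1 = 7 (decimal)
182 ÷ 7 = 26
26 ÷ 2 = 13
13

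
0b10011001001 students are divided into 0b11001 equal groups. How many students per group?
Convert 0b10011001001 (binary) → 1024 + 128 + 64 + 8 + 1 = 1225 (decimal)
Convert 0b11001 (binary) → 16 + 8 + 1 = 25 (decimal)
Compute 1225 ÷ 25 = 49
49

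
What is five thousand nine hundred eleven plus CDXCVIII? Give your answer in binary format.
Convert five thousand nine hundred eleven (English words) → 5×1000 + 9×100 + 11 = 5911 (decimal)
Convert CDXCVIII (Roman numeral) → 400 + 90 + 5 + 1 + 1 + 1 = 498 (decimal)
Compute 5911 + 498 = 6409
Convert 6409 (decimal) → 6409 = 4096 + 2048 + 256 + 8 + 1 → 0b1100100001001 (binary)
0b1100100001001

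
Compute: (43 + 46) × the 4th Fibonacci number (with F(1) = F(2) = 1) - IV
Convert the 4th Fibonacci number (with F(1) = F(2) = 1) (Fibonacci index) → 1, 1, 2, 3 → 3 (decimal)
Convert IV (Roman numeral) → 4 (decimal)
Expression in decimal: (43 + 46) × 3 - 4
Parentheses first: 43 + 46 = 89
Multiply: 89 × 3 = 267
Subtract: 267 - 4 = 263
263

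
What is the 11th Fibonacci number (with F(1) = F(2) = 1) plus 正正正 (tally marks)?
The 11th Fibonacci number (with F(1) = F(2) = 1): 1, 1, 2, 3, 5, 8, 13, 21, 34, 55, 89 → 89
Convert 正正正 (tally marks) → 5 + 5 + 5 = 15 (decimal)
Compute 89 + 15 = 104
104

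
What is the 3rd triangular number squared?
The 3rd triangular number = 3×4/2 = 6
Compute 6² = 6 × 6 = 36
36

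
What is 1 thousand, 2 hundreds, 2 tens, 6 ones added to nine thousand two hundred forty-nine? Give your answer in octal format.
Convert 1 thousand, 2 hundreds, 2 tens, 6 ones (place-value notation) → 1×1000 + 2×100 + 2×10 + 6 = 1226 (decimal)
Convert nine thousand two hundred forty-nine (English words) → 9×1000 + 2×100 + 49 = 9249 (decimal)
Compute 1226 + 9249 = 10475
Convert 10475 (decimal) → 10475 = 2×4096 + 4×512 + 3×64 + 5×8 + 3 → 0o24353 (octal)
0o24353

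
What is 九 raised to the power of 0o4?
Convert 九 (Chinese numeral) → 9 (decimal)
Convert 0o4 (octal) → 4 (decimal)
Compute 9 ^ 4 = 6561
6561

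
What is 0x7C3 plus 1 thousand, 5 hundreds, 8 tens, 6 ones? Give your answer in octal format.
Convert 0x7C3 (hexadecimal) → 7×256 + 12×16 + 3 = 1987 (decimal)
Convert 1 thousand, 5 hundreds, 8 tens, 6 ones (place-value notation) → 1×1000 + 5×100 + 8×10 + 6 = 1586 (decimal)
Compute 1987 + 1586 = 3573
Convert 3573 (decimal) → 3573 = 6×512 + 7×64 + 6×8 + 5 → 0o6765 (octal)
0o6765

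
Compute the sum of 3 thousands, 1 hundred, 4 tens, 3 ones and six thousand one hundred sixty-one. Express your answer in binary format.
Convert 3 thousands, 1 hundred, 4 tens, 3 ones (place-value notation) → 3×1000 + 1×100 + 4×10 + 3 = 3143 (decimal)
Convert six thousand one hundred sixty-one (English words) → 6×1000 + 1×100 + 61 = 6161 (decimal)
Compute 3143 + 6161 = 9304
Convert 9304 (decimal) → 9304 = 8192 + 1024 + 64 + 16 + 8 → 0b10010001011000 (binary)
0b10010001011000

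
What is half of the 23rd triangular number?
The 23rd triangular number = 23×24/2 = 276
Compute 276 ÷ 2 = 138
138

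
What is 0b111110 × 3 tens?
Convert 0b111110 (binary) → 32 + 16 + 8 + 4 + 2 = 62 (decimal)
Convert 3 tens (place-value notation) → 3×10 = 30 (decimal)
Compute 62 × 30 = 1860
1860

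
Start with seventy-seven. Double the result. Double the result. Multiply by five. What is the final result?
Convert seventy-seven (English words) → 77 (decimal)
Start: 77
77 × 2 = 154
154 × 2 = 308
Convert five (English words) → 5 (decimal)
308 × 5 = 1540
1540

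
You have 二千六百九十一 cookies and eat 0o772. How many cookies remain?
Convert 二千六百九十一 (Chinese numeral) → 2×1000 + 6×100 + 9×10 + 1 = 2691 (decimal)
Convert 0o772 (octal) → 7×64 + 7×8 + 2 = 506 (decimal)
Compute 2691 - 506 = 2185
2185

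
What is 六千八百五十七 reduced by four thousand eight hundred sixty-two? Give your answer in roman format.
Convert 六千八百五十七 (Chinese numeral) → 6×1000 + 8×100 + 5×10 + 7 = 6857 (decimal)
Convert four thousand eight hundred sixty-two (English words) → 4×1000 + 8×100 + 62 = 4862 (decimal)
Compute 6857 - 4862 = 1995
Convert 1995 (decimal) → 1995 = 1000 + 900 + 90 + 5 → MCMXCV (Roman numeral)
MCMXCV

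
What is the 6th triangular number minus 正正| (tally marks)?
The 6th triangular number = 6×7/2 = 21
Convert 正正| (tally marks) → 5 + 5 + 1 = 11 (decimal)
Compute 21 - 11 = 10
10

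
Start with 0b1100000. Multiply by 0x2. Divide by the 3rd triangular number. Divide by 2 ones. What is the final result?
Convert 0b1100000 (binary) → 64 + 32 = 96 (decimal)
Start: 96
Convert 0x2 (hexadecimal) → 2 (decimal)
96 × 2 = 192
Convert the 3rd triangular number (triangular index) → 3×4/2 = 6 (decimal)
192 ÷ 6 = 32
Convert 2 ones (place-value notation) → 2 (decimal)
32 ÷ 2 = 16
16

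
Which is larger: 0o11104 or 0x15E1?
Convert 0o11104 (octal) → 1×4096 + 1×512 + 1×64 + 4 = 4676 (decimal)
Convert 0x15E1 (hexadecimal) → 1×4096 + 5×256 + 14×16 + 1 = 5601 (decimal)
Compare 4676 vs 5601: larger = 5601
5601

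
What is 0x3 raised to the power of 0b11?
Convert 0x3 (hexadecimal) → 3 (decimal)
Convert 0b11 (binary) → 2 + 1 = 3 (decimal)
Compute 3 ^ 3 = 27
27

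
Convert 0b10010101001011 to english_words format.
Convert 0b10010101001011 (binary) → 8192 + 1024 + 256 + 64 + 8 + 2 + 1 = 9547 (decimal)
Convert 9547 (decimal) → 9547 = 9×1000 + 5×100 + 47 → nine thousand five hundred forty-seven (English words)
nine thousand five hundred forty-seven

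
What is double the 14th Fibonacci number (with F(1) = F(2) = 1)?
The 14th Fibonacci number (with F(1) = F(2) = 1): 1, 1, 2, 3, 5, 8, 13, 21, 34, 55, 89, 144, 233, 377 → 377
Compute 377 × 2 = 754
754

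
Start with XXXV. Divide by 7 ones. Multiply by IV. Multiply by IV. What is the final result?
Convert XXXV (Roman numeral) → 10 + 10 + 10 + 5 = 35 (decimal)
Start: 35
Convert 7 ones (place-value notation) → 7 (decimal)
35 ÷ 7 = 5
Convert IV (Roman numeral) → 4 (decimal)
5 × 4 = 20
Convert IV (Roman numeral) → 4 (decimal)
20 × 4 = 80
80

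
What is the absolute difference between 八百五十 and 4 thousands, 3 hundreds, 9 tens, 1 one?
Convert 八百五十 (Chinese numeral) → 8×100 + 5×10 = 850 (decimal)
Convert 4 thousands, 3 hundreds, 9 tens, 1 one (place-value notation) → 4×1000 + 3×100 + 9×10 + 1 = 4391 (decimal)
Compute |850 - 4391| = 3541
3541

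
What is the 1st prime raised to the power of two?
Convert the 1st prime (prime index) → 2 (decimal)
Convert two (English words) → 2 (decimal)
Compute 2 ^ 2 = 4
4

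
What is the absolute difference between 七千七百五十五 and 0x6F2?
Convert 七千七百五十五 (Chinese numeral) → 7×1000 + 7×100 + 5×10 + 5 = 7755 (decimal)
Convert 0x6F2 (hexadecimal) → 6×256 + 15×16 + 2 = 1778 (decimal)
Compute |7755 - 1778| = 5977
5977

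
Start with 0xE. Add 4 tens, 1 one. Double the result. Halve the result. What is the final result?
Convert 0xE (hexadecimal) → 14 (decimal)
Start: 14
Convert 4 tens, 1 one (place-value notation) → 4×10 + 1 = 41 (decimal)
14 + 41 = 55
55 × 2 = 110
110 ÷ 2 = 55
55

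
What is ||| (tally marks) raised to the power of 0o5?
Convert ||| (tally marks) → 3 (decimal)
Convert 0o5 (octal) → 5 (decimal)
Compute 3 ^ 5 = 243
243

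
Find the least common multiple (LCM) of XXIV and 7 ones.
Convert XXIV (Roman numeral) → 10 + 10 + 4 = 24 (decimal)
Convert 7 ones (place-value notation) → 7 (decimal)
Compute lcm(24, 7) = 168
168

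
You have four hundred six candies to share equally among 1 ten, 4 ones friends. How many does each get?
Convert four hundred six (English words) → 4×100 + 6 = 406 (decimal)
Convert 1 ten, 4 ones (place-value notation) → 1×10 + 4 = 14 (decimal)
Compute 406 ÷ 14 = 29
29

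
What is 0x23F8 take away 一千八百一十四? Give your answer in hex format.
Convert 0x23F8 (hexadecimal) → 2×4096 + 3×256 + 15×16 + 8 = 9208 (decimal)
Convert 一千八百一十四 (Chinese numeral) → 1×1000 + 8×100 + 1×10 + 4 = 1814 (decimal)
Compute 9208 - 1814 = 7394
Convert 7394 (decimal) → 7394 = 1×4096 + 12×256 + 14×16 + 2 → 0x1CE2 (hexadecimal)
0x1CE2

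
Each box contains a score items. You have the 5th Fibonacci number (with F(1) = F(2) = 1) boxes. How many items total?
Convert a score (colloquial) → 20 (decimal)
Convert the 5th Fibonacci number (with F(1) = F(2) = 1) (Fibonacci index) → 1, 1, 2, 3, 5 → 5 (decimal)
Compute 20 × 5 = 100
100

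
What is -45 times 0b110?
Convert 0b110 (binary) → 4 + 2 = 6 (decimal)
Compute -45 × 6 = -270
-270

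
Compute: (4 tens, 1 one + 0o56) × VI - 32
Convert 4 tens, 1 one (place-value notation) → 4×10 + 1 = 41 (decimal)
Convert 0o56 (octal) → 5×8 + 6 = 46 (decimal)
Convert VI (Roman numeral) → 5 + 1 = 6 (decimal)
Expression in decimal: (41 + 46) × 6 - 32
Parentheses first: 41 + 46 = 87
Multiply: 87 × 6 = 522
Subtract: 522 - 32 = 490
490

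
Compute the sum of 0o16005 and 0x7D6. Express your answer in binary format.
Convert 0o16005 (octal) → 1×4096 + 6×512 + 5 = 7173 (decimal)
Convert 0x7D6 (hexadecimal) → 7×256 + 13×16 + 6 = 2006 (decimal)
Compute 7173 + 2006 = 9179
Convert 9179 (decimal) → 9179 = 8192 + 512 + 256 + 128 + 64 + 16 + 8 + 2 + 1 → 0b10001111011011 (binary)
0b10001111011011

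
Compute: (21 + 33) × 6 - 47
Parentheses first: 21 + 33 = 54
Multiply: 54 × 6 = 324
Subtract: 324 - 47 = 277
277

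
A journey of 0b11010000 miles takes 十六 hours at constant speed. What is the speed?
Convert 0b11010000 (binary) → 128 + 64 + 16 = 208 (decimal)
Convert 十六 (Chinese numeral) → 1×10 + 6 = 16 (decimal)
Compute 208 ÷ 16 = 13
13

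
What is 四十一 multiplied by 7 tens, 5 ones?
Convert 四十一 (Chinese numeral) → 4×10 + 1 = 41 (decimal)
Convert 7 tens, 5 ones (place-value notation) → 7×10 + 5 = 75 (decimal)
Compute 41 × 75 = 3075
3075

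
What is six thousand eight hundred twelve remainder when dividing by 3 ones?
Convert six thousand eight hundred twelve (English words) → 6×1000 + 8×100 + 12 = 6812 (decimal)
Convert 3 ones (place-value notation) → 3 (decimal)
Compute 6812 mod 3 = 2
2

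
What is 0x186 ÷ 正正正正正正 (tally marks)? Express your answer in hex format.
Convert 0x186 (hexadecimal) → 1×256 + 8×16 + 6 = 390 (decimal)
Convert 正正正正正正 (tally marks) → 5 + 5 + 5 + 5 + 5 + 5 = 30 (decimal)
Compute 390 ÷ 30 = 13
Convert 13 (decimal) → 0xD (hexadecimal)
0xD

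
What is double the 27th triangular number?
The 27th triangular number = 27×28/2 = 378
Compute 378 × 2 = 756
756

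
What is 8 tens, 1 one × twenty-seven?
Convert 8 tens, 1 one (place-value notation) → 8×10 + 1 = 81 (decimal)
Convert twenty-seven (English words) → 27 (decimal)
Compute 81 × 27 = 2187
2187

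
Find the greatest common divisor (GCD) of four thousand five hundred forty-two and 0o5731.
Convert four thousand five hundred forty-two (English words) → 4×1000 + 5×100 + 42 = 4542 (decimal)
Convert 0o5731 (octal) → 5×512 + 7×64 + 3×8 + 1 = 3033 (decimal)
Compute gcd(4542, 3033) = 3
3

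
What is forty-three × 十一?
Convert forty-three (English words) → 43 (decimal)
Convert 十一 (Chinese numeral) → 1×10 + 1 = 11 (decimal)
Compute 43 × 11 = 473
473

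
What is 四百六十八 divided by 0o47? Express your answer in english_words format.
Convert 四百六十八 (Chinese numeral) → 4×100 + 6×10 + 8 = 468 (decimal)
Convert 0o47 (octal) → 4×8 + 7 = 39 (decimal)
Compute 468 ÷ 39 = 12
Convert 12 (decimal) → twelve (English words)
twelve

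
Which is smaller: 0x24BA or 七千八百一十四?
Convert 0x24BA (hexadecimal) → 2×4096 + 4×256 + 11×16 + 10 = 9402 (decimal)
Convert 七千八百一十四 (Chinese numeral) → 7×1000 + 8×100 + 1×10 + 4 = 7814 (decimal)
Compare 9402 vs 7814: smaller = 7814
7814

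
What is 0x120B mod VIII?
Convert 0x120B (hexadecimal) → 1×4096 + 2×256 + 11 = 4619 (decimal)
Convert VIII (Roman numeral) → 5 + 1 + 1 + 1 = 8 (decimal)
Compute 4619 mod 8 = 3
3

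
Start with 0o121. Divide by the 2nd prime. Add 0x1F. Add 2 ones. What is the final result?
Convert 0o121 (octal) → 1×64 + 2×8 + 1 = 81 (decimal)
Start: 81
Convert the 2nd prime (prime index) → 3 (decimal)
81 ÷ 3 = 27
Convert 0x1F (hexadecimal) → 1×16 + 15 = 31 (decimal)
27 + 31 = 58
Convert 2 ones (place-value notation) → 2 (decimal)
58 + 2 = 60
60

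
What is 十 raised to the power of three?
Convert 十 (Chinese numeral) → 1×10 = 10 (decimal)
Convert three (English words) → 3 (decimal)
Compute 10 ^ 3 = 1000
1000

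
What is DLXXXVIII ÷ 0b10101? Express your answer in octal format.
Convert DLXXXVIII (Roman numeral) → 500 + 50 + 10 + 10 + 10 + 5 + 1 + 1 + 1 = 588 (decimal)
Convert 0b10101 (binary) → 16 + 4 + 1 = 21 (decimal)
Compute 588 ÷ 21 = 28
Convert 28 (decimal) → 28 = 3×8 + 4 → 0o34 (octal)
0o34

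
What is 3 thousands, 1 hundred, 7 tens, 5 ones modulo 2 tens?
Convert 3 thousands, 1 hundred, 7 tens, 5 ones (place-value notation) → 3×1000 + 1×100 + 7×10 + 5 = 3175 (decimal)
Convert 2 tens (place-value notation) → 2×10 = 20 (decimal)
Compute 3175 mod 20 = 15
15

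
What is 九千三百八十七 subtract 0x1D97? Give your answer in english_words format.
Convert 九千三百八十七 (Chinese numeral) → 9×1000 + 3×100 + 8×10 + 7 = 9387 (decimal)
Convert 0x1D97 (hexadecimal) → 1×4096 + 13×256 + 9×16 + 7 = 7575 (decimal)
Compute 9387 - 7575 = 1812
Convert 1812 (decimal) → 1812 = 1×1000 + 8×100 + 12 → one thousand eight hundred twelve (English words)
one thousand eight hundred twelve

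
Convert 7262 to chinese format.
Convert 7262 (decimal) → 7262 = 7×1000 + 2×100 + 6×10 + 2 → 七千二百六十二 (Chinese numeral)
七千二百六十二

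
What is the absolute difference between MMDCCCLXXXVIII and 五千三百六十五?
Convert MMDCCCLXXXVIII (Roman numeral) → 1000 + 1000 + 500 + 100 + 100 + 100 + 50 + 10 + 10 + 10 + 5 + 1 + 1 + 1 = 2888 (decimal)
Convert 五千三百六十五 (Chinese numeral) → 5×1000 + 3×100 + 6×10 + 5 = 5365 (decimal)
Compute |2888 - 5365| = 2477
2477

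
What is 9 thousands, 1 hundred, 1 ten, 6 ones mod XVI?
Convert 9 thousands, 1 hundred, 1 ten, 6 ones (place-value notation) → 9×1000 + 1×100 + 1×10 + 6 = 9116 (decimal)
Convert XVI (Roman numeral) → 10 + 5 + 1 = 16 (decimal)
Compute 9116 mod 16 = 12
12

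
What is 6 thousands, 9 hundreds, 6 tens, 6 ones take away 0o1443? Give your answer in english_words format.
Convert 6 thousands, 9 hundreds, 6 tens, 6 ones (place-value notation) → 6×1000 + 9×100 + 6×10 + 6 = 6966 (decimal)
Convert 0o1443 (octal) → 1×512 + 4×64 + 4×8 + 3 = 803 (decimal)
Compute 6966 - 803 = 6163
Convert 6163 (decimal) → 6163 = 6×1000 + 1×100 + 63 → six thousand one hundred sixty-three (English words)
six thousand one hundred sixty-three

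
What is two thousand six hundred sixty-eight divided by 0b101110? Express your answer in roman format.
Convert two thousand six hundred sixty-eight (English words) → 2×1000 + 6×100 + 68 = 2668 (decimal)
Convert 0b101110 (binary) → 32 + 8 + 4 + 2 = 46 (decimal)
Compute 2668 ÷ 46 = 58
Convert 58 (decimal) → 58 = 50 + 5 + 1 + 1 + 1 → LVIII (Roman numeral)
LVIII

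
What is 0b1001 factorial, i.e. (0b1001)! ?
Convert 0b1001 (binary) → 8 + 1 = 9 (decimal)
Compute 9! = 362880
362880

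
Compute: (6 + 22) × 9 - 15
Parentheses first: 6 + 22 = 28
Multiply: 28 × 9 = 252
Subtract: 252 - 15 = 237
237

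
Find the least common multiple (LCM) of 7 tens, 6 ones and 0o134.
Convert 7 tens, 6 ones (place-value notation) → 7×10 + 6 = 76 (decimal)
Convert 0o134 (octal) → 1×64 + 3×8 + 4 = 92 (decimal)
Compute lcm(76, 92) = 1748
1748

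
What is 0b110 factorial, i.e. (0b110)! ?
Convert 0b110 (binary) → 4 + 2 = 6 (decimal)
Compute 6! = 720
720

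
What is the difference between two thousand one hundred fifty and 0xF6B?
Convert two thousand one hundred fifty (English words) → 2×1000 + 1×100 + 50 = 2150 (decimal)
Convert 0xF6B (hexadecimal) → 15×256 + 6×16 + 11 = 3947 (decimal)
Difference: |2150 - 3947| = 1797
1797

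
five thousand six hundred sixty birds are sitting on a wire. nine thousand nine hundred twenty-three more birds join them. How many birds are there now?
Convert five thousand six hundred sixty (English words) → 5×1000 + 6×100 + 60 = 5660 (decimal)
Convert nine thousand nine hundred twenty-three (English words) → 9×1000 + 9×100 + 23 = 9923 (decimal)
Compute 5660 + 9923 = 15583
15583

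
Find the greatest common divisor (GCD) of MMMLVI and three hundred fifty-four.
Convert MMMLVI (Roman numeral) → 1000 + 1000 + 1000 + 50 + 5 + 1 = 3056 (decimal)
Convert three hundred fifty-four (English words) → 3×100 + 54 = 354 (decimal)
Compute gcd(3056, 354) = 2
2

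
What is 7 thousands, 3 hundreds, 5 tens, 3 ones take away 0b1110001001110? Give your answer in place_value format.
Convert 7 thousands, 3 hundreds, 5 tens, 3 ones (place-value notation) → 7×1000 + 3×100 + 5×10 + 3 = 7353 (decimal)
Convert 0b1110001001110 (binary) → 4096 + 2048 + 1024 + 64 + 8 + 4 + 2 = 7246 (decimal)
Compute 7353 - 7246 = 107
Convert 107 (decimal) → 107 = 1×100 + 7 → 1 hundred, 7 ones (place-value notation)
1 hundred, 7 ones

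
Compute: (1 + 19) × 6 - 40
Parentheses first: 1 + 19 = 20
Multiply: 20 × 6 = 120
Subtract: 120 - 40 = 80
80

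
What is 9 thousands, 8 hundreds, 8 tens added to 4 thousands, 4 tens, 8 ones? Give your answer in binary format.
Convert 9 thousands, 8 hundreds, 8 tens (place-value notation) → 9×1000 + 8×100 + 8×10 = 9880 (decimal)
Convert 4 thousands, 4 tens, 8 ones (place-value notation) → 4×1000 + 4×10 + 8 = 4048 (decimal)
Compute 9880 + 4048 = 13928
Convert 13928 (decimal) → 13928 = 8192 + 4096 + 1024 + 512 + 64 + 32 + 8 → 0b11011001101000 (binary)
0b11011001101000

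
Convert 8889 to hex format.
Convert 8889 (decimal) → 8889 = 2×4096 + 2×256 + 11×16 + 9 → 0x22B9 (hexadecimal)
0x22B9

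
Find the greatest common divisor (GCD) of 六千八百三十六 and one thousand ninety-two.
Convert 六千八百三十六 (Chinese numeral) → 6×1000 + 8×100 + 3×10 + 6 = 6836 (decimal)
Convert one thousand ninety-two (English words) → 1×1000 + 92 = 1092 (decimal)
Compute gcd(6836, 1092) = 4
4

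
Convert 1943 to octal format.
Convert 1943 (decimal) → 1943 = 3×512 + 6×64 + 2×8 + 7 → 0o3627 (octal)
0o3627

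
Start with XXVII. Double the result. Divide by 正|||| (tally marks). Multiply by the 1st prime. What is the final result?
Convert XXVII (Roman numeral) → 10 + 10 + 5 + 1 + 1 = 27 (decimal)
Start: 27
27 × 2 = 54
Convert 正|||| (tally marks) → 5 + 4 = 9 (decimal)
54 ÷ 9 = 6
Convert the 1st prime (prime index) → 2 (decimal)
6 × 2 = 12
12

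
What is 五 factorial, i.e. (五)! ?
Convert 五 (Chinese numeral) → 5 (decimal)
Compute 5! = 120
120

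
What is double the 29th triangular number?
The 29th triangular number = 29×30/2 = 435
Compute 435 × 2 = 870
870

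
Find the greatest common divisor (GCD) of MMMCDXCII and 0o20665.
Convert MMMCDXCII (Roman numeral) → 1000 + 1000 + 1000 + 400 + 90 + 1 + 1 = 3492 (decimal)
Convert 0o20665 (octal) → 2×4096 + 6×64 + 6×8 + 5 = 8629 (decimal)
Compute gcd(3492, 8629) = 1
1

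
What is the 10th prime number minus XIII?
The 10th prime number = 29
Convert XIII (Roman numeral) → 10 + 1 + 1 + 1 = 13 (decimal)
Compute 29 - 13 = 16
16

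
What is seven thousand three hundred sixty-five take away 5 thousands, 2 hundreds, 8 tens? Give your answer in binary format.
Convert seven thousand three hundred sixty-five (English words) → 7×1000 + 3×100 + 65 = 7365 (decimal)
Convert 5 thousands, 2 hundreds, 8 tens (place-value notation) → 5×1000 + 2×100 + 8×10 = 5280 (decimal)
Compute 7365 - 5280 = 2085
Convert 2085 (decimal) → 2085 = 2048 + 32 + 4 + 1 → 0b100000100101 (binary)
0b100000100101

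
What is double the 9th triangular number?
The 9th triangular number = 9×10/2 = 45
Compute 45 × 2 = 90
90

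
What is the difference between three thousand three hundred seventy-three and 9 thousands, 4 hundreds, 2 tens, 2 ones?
Convert three thousand three hundred seventy-three (English words) → 3×1000 + 3×100 + 73 = 3373 (decimal)
Convert 9 thousands, 4 hundreds, 2 tens, 2 ones (place-value notation) → 9×1000 + 4×100 + 2×10 + 2 = 9422 (decimal)
Difference: |3373 - 9422| = 6049
6049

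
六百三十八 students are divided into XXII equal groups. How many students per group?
Convert 六百三十八 (Chinese numeral) → 6×100 + 3×10 + 8 = 638 (decimal)
Convert XXII (Roman numeral) → 10 + 10 + 1 + 1 = 22 (decimal)
Compute 638 ÷ 22 = 29
29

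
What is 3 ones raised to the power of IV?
Convert 3 ones (place-value notation) → 3 (decimal)
Convert IV (Roman numeral) → 4 (decimal)
Compute 3 ^ 4 = 81
81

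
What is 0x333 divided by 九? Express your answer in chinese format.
Convert 0x333 (hexadecimal) → 3×256 + 3×16 + 3 = 819 (decimal)
Convert 九 (Chinese numeral) → 9 (decimal)
Compute 819 ÷ 9 = 91
Convert 91 (decimal) → 91 = 9×10 + 1 → 九十一 (Chinese numeral)
九十一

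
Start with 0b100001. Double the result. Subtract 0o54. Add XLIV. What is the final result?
Convert 0b100001 (binary) → 32 + 1 = 33 (decimal)
Start: 33
33 × 2 = 66
Convert 0o54 (octal) → 5×8 + 4 = 44 (decimal)
66 - 44 = 22
Convert XLIV (Roman numeral) → 40 + 4 = 44 (decimal)
22 + 44 = 66
66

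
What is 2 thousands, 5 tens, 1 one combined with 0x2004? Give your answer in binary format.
Convert 2 thousands, 5 tens, 1 one (place-value notation) → 2×1000 + 5×10 + 1 = 2051 (decimal)
Convert 0x2004 (hexadecimal) → 2×4096 + 4 = 8196 (decimal)
Compute 2051 + 8196 = 10247
Convert 10247 (decimal) → 10247 = 8192 + 2048 + 4 + 2 + 1 → 0b10100000000111 (binary)
0b10100000000111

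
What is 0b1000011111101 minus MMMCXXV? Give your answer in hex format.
Convert 0b1000011111101 (binary) → 4096 + 128 + 64 + 32 + 16 + 8 + 4 + 1 = 4349 (decimal)
Convert MMMCXXV (Roman numeral) → 1000 + 1000 + 1000 + 100 + 10 + 10 + 5 = 3125 (decimal)
Compute 4349 - 3125 = 1224
Convert 1224 (decimal) → 1224 = 4×256 + 12×16 + 8 → 0x4C8 (hexadecimal)
0x4C8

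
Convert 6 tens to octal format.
Convert 6 tens (place-value notation) → 6×10 = 60 (decimal)
Convert 60 (decimal) → 60 = 7×8 + 4 → 0o74 (octal)
0o74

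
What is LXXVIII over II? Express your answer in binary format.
Convert LXXVIII (Roman numeral) → 50 + 10 + 10 + 5 + 1 + 1 + 1 = 78 (decimal)
Convert II (Roman numeral) → 1 + 1 = 2 (decimal)
Compute 78 ÷ 2 = 39
Convert 39 (decimal) → 39 = 32 + 4 + 2 + 1 → 0b100111 (binary)
0b100111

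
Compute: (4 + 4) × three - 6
Convert three (English words) → 3 (decimal)
Expression in decimal: (4 + 4) × 3 - 6
Parentheses first: 4 + 4 = 8
Multiply: 8 × 3 = 24
Subtract: 24 - 6 = 18
18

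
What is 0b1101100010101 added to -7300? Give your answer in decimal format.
Convert 0b1101100010101 (binary) → 4096 + 2048 + 512 + 256 + 16 + 4 + 1 = 6933 (decimal)
Compute 6933 + -7300 = -367
-367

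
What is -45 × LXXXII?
Convert LXXXII (Roman numeral) → 50 + 10 + 10 + 10 + 1 + 1 = 82 (decimal)
Compute -45 × 82 = -3690
-3690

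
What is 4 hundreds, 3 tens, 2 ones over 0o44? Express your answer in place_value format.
Convert 4 hundreds, 3 tens, 2 ones (place-value notation) → 4×100 + 3×10 + 2 = 432 (decimal)
Convert 0o44 (octal) → 4×8 + 4 = 36 (decimal)
Compute 432 ÷ 36 = 12
Convert 12 (decimal) → 12 = 1×10 + 2 → 1 ten, 2 ones (place-value notation)
1 ten, 2 ones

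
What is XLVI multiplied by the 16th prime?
Convert XLVI (Roman numeral) → 40 + 5 + 1 = 46 (decimal)
Convert the 16th prime (prime index) → 53 (decimal)
Compute 46 × 53 = 2438
2438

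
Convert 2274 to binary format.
Convert 2274 (decimal) → 2274 = 2048 + 128 + 64 + 32 + 2 → 0b100011100010 (binary)
0b100011100010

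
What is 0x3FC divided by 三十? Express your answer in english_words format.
Convert 0x3FC (hexadecimal) → 3×256 + 15×16 + 12 = 1020 (decimal)
Convert 三十 (Chinese numeral) → 3×10 = 30 (decimal)
Compute 1020 ÷ 30 = 34
Convert 34 (decimal) → thirty-four (English words)
thirty-four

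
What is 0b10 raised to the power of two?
Convert 0b10 (binary) → 2 (decimal)
Convert two (English words) → 2 (decimal)
Compute 2 ^ 2 = 4
4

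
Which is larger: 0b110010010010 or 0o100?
Convert 0b110010010010 (binary) → 2048 + 1024 + 128 + 16 + 2 = 3218 (decimal)
Convert 0o100 (octal) → 1×64 = 64 (decimal)
Compare 3218 vs 64: larger = 3218
3218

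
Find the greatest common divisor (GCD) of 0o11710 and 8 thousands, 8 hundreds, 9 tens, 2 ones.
Convert 0o11710 (octal) → 1×4096 + 1×512 + 7×64 + 1×8 = 5064 (decimal)
Convert 8 thousands, 8 hundreds, 9 tens, 2 ones (place-value notation) → 8×1000 + 8×100 + 9×10 + 2 = 8892 (decimal)
Compute gcd(5064, 8892) = 12
12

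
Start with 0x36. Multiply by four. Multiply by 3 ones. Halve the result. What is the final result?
Convert 0x36 (hexadecimal) → 3×16 + 6 = 54 (decimal)
Start: 54
Convert four (English words) → 4 (decimal)
54 × 4 = 216
Convert 3 ones (place-value notation) → 3 (decimal)
216 × 3 = 648
648 ÷ 2 = 324
324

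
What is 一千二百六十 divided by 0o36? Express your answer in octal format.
Convert 一千二百六十 (Chinese numeral) → 1×1000 + 2×100 + 6×10 = 1260 (decimal)
Convert 0o36 (octal) → 3×8 + 6 = 30 (decimal)
Compute 1260 ÷ 30 = 42
Convert 42 (decimal) → 42 = 5×8 + 2 → 0o52 (octal)
0o52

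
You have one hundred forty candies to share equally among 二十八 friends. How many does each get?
Convert one hundred forty (English words) → 1×100 + 40 = 140 (decimal)
Convert 二十八 (Chinese numeral) → 2×10 + 8 = 28 (decimal)
Compute 140 ÷ 28 = 5
5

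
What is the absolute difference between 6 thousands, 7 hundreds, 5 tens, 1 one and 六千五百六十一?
Convert 6 thousands, 7 hundreds, 5 tens, 1 one (place-value notation) → 6×1000 + 7×100 + 5×10 + 1 = 6751 (decimal)
Convert 六千五百六十一 (Chinese numeral) → 6×1000 + 5×100 + 6×10 + 1 = 6561 (decimal)
Compute |6751 - 6561| = 190
190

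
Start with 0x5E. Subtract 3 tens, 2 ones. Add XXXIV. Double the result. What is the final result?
Convert 0x5E (hexadecimal) → 5×16 + 14 = 94 (decimal)
Start: 94
Convert 3 tens, 2 ones (place-value notation) → 3×10 + 2 = 32 (decimal)
94 - 32 = 62
Convert XXXIV (Roman numeral) → 10 + 10 + 10 + 4 = 34 (decimal)
62 + 34 = 96
96 × 2 = 192
192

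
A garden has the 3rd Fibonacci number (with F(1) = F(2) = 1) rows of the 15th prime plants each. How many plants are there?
Convert the 15th prime (prime index) → 47 (decimal)
Convert the 3rd Fibonacci number (with F(1) = F(2) = 1) (Fibonacci index) → 1, 1, 2 → 2 (decimal)
Compute 47 × 2 = 94
94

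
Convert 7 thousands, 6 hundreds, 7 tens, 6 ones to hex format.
Convert 7 thousands, 6 hundreds, 7 tens, 6 ones (place-value notation) → 7×1000 + 6×100 + 7×10 + 6 = 7676 (decimal)
Convert 7676 (decimal) → 7676 = 1×4096 + 13×256 + 15×16 + 12 → 0x1DFC (hexadecimal)
0x1DFC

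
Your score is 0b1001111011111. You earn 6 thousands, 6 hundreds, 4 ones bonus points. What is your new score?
Convert 0b1001111011111 (binary) → 4096 + 512 + 256 + 128 + 64 + 16 + 8 + 4 + 2 + 1 = 5087 (decimal)
Convert 6 thousands, 6 hundreds, 4 ones (place-value notation) → 6×1000 + 6×100 + 4 = 6604 (decimal)
Compute 5087 + 6604 = 11691
11691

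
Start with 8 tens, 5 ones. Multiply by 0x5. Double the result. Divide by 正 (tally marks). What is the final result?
Convert 8 tens, 5 ones (place-value notation) → 8×10 + 5 = 85 (decimal)
Start: 85
Convert 0x5 (hexadecimal) → 5 (decimal)
85 × 5 = 425
425 × 2 = 850
Convert 正 (tally marks) → 5 (decimal)
850 ÷ 5 = 170
170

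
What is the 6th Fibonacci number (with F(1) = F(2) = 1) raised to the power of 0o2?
Convert the 6th Fibonacci number (with F(1) = F(2) = 1) (Fibonacci index) → 1, 1, 2, 3, 5, 8 → 8 (decimal)
Convert 0o2 (octal) → 2 (decimal)
Compute 8 ^ 2 = 64
64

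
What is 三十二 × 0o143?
Convert 三十二 (Chinese numeral) → 3×10 + 2 = 32 (decimal)
Convert 0o143 (octal) → 1×64 + 4×8 + 3 = 99 (decimal)
Compute 32 × 99 = 3168
3168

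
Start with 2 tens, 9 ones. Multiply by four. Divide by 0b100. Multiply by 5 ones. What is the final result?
Convert 2 tens, 9 ones (place-value notation) → 2×10 + 9 = 29 (decimal)
Start: 29
Convert four (English words) → 4 (decimal)
29 × 4 = 116
Convert 0b100 (binary) → 4 (decimal)
116 ÷ 4 = 29
Convert 5 ones (place-value notation) → 5 (decimal)
29 × 5 = 145
145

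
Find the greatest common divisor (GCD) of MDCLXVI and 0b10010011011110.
Convert MDCLXVI (Roman numeral) → 1000 + 500 + 100 + 50 + 10 + 5 + 1 = 1666 (decimal)
Convert 0b10010011011110 (binary) → 8192 + 1024 + 128 + 64 + 16 + 8 + 4 + 2 = 9438 (decimal)
Compute gcd(1666, 9438) = 2
2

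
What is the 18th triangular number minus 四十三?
The 18th triangular number = 18×19/2 = 171
Convert 四十三 (Chinese numeral) → 4×10 + 3 = 43 (decimal)
Compute 171 - 43 = 128
128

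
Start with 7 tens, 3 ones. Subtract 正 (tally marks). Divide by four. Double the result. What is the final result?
Convert 7 tens, 3 ones (place-value notation) → 7×10 + 3 = 73 (decimal)
Start: 73
Convert 正 (tally marks) → 5 (decimal)
73 - 5 = 68
Convert four (English words) → 4 (decimal)
68 ÷ 4 = 17
17 × 2 = 34
34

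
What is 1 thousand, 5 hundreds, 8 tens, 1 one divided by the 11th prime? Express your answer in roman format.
Convert 1 thousand, 5 hundreds, 8 tens, 1 one (place-value notation) → 1×1000 + 5×100 + 8×10 + 1 = 1581 (decimal)
Convert the 11th prime (prime index) → 31 (decimal)
Compute 1581 ÷ 31 = 51
Convert 51 (decimal) → 51 = 50 + 1 → LI (Roman numeral)
LI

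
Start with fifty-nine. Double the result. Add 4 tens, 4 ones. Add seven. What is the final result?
Convert fifty-nine (English words) → 59 (decimal)
Start: 59
59 × 2 = 118
Convert 4 tens, 4 ones (place-value notation) → 4×10 + 4 = 44 (decimal)
118 + 44 = 162
Convert seven (English words) → 7 (decimal)
162 + 7 = 169
169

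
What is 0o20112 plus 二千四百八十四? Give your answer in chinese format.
Convert 0o20112 (octal) → 2×4096 + 1×64 + 1×8 + 2 = 8266 (decimal)
Convert 二千四百八十四 (Chinese numeral) → 2×1000 + 4×100 + 8×10 + 4 = 2484 (decimal)
Compute 8266 + 2484 = 10750
Convert 10750 (decimal) → 10750 = 1×10000 + 7×100 + 5×10 → 一万零七百五十 (Chinese numeral)
一万零七百五十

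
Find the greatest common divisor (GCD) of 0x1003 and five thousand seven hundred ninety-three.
Convert 0x1003 (hexadecimal) → 1×4096 + 3 = 4099 (decimal)
Convert five thousand seven hundred ninety-three (English words) → 5×1000 + 7×100 + 93 = 5793 (decimal)
Compute gcd(4099, 5793) = 1
1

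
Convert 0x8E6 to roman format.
Convert 0x8E6 (hexadecimal) → 8×256 + 14×16 + 6 = 2278 (decimal)
Convert 2278 (decimal) → 2278 = 1000 + 1000 + 100 + 100 + 50 + 10 + 10 + 5 + 1 + 1 + 1 → MMCCLXXVIII (Roman numeral)
MMCCLXXVIII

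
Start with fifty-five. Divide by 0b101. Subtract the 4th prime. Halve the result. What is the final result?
Convert fifty-five (English words) → 55 (decimal)
Start: 55
Convert 0b101 (binary) → 4 + 1 = 5 (decimal)
55 ÷ 5 = 11
Convert the 4th prime (prime index) → 7 (decimal)
11 - 7 = 4
4 ÷ 2 = 2
2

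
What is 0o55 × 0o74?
Convert 0o55 (octal) → 5×8 + 5 = 45 (decimal)
Convert 0o74 (octal) → 7×8 + 4 = 60 (decimal)
Compute 45 × 60 = 2700
2700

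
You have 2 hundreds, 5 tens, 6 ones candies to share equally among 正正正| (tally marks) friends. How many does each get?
Convert 2 hundreds, 5 tens, 6 ones (place-value notation) → 2×100 + 5×10 + 6 = 256 (decimal)
Convert 正正正| (tally marks) → 5 + 5 + 5 + 1 = 16 (decimal)
Compute 256 ÷ 16 = 16
16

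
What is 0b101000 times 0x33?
Convert 0b101000 (binary) → 32 + 8 = 40 (decimal)
Convert 0x33 (hexadecimal) → 3×16 + 3 = 51 (decimal)
Compute 40 × 51 = 2040
2040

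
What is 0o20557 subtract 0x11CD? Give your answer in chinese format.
Convert 0o20557 (octal) → 2×4096 + 5×64 + 5×8 + 7 = 8559 (decimal)
Convert 0x11CD (hexadecimal) → 1×4096 + 1×256 + 12×16 + 13 = 4557 (decimal)
Compute 8559 - 4557 = 4002
Convert 4002 (decimal) → 4002 = 4×1000 + 2 → 四千零二 (Chinese numeral)
四千零二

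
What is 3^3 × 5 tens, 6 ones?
Convert 3^3 (power) → 27 (decimal)
Convert 5 tens, 6 ones (place-value notation) → 5×10 + 6 = 56 (decimal)
Compute 27 × 56 = 1512
1512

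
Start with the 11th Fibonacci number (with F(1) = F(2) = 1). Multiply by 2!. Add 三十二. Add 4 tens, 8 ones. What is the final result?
Convert the 11th Fibonacci number (with F(1) = F(2) = 1) (Fibonacci index) → 1, 1, 2, 3, 5, 8, 13, 21, 34, 55, 89 → 89 (decimal)
Start: 89
Convert 2! (factorial) → 2 (decimal)
89 × 2 = 178
Convert 三十二 (Chinese numeral) → 3×10 + 2 = 32 (decimal)
178 + 32 = 210
Convert 4 tens, 8 ones (place-value notation) → 4×10 + 8 = 48 (decimal)
210 + 48 = 258
258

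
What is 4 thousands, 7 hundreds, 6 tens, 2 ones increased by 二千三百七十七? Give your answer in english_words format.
Convert 4 thousands, 7 hundreds, 6 tens, 2 ones (place-value notation) → 4×1000 + 7×100 + 6×10 + 2 = 4762 (decimal)
Convert 二千三百七十七 (Chinese numeral) → 2×1000 + 3×100 + 7×10 + 7 = 2377 (decimal)
Compute 4762 + 2377 = 7139
Convert 7139 (decimal) → 7139 = 7×1000 + 1×100 + 39 → seven thousand one hundred thirty-nine (English words)
seven thousand one hundred thirty-nine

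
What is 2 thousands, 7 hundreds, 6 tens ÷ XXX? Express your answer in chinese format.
Convert 2 thousands, 7 hundreds, 6 tens (place-value notation) → 2×1000 + 7×100 + 6×10 = 2760 (decimal)
Convert XXX (Roman numeral) → 10 + 10 + 10 = 30 (decimal)
Compute 2760 ÷ 30 = 92
Convert 92 (decimal) → 92 = 9×10 + 2 → 九十二 (Chinese numeral)
九十二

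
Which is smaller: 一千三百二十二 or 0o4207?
Convert 一千三百二十二 (Chinese numeral) → 1×1000 + 3×100 + 2×10 + 2 = 1322 (decimal)
Convert 0o4207 (octal) → 4×512 + 2×64 + 7 = 2183 (decimal)
Compare 1322 vs 2183: smaller = 1322
1322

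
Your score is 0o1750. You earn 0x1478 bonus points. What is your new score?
Convert 0o1750 (octal) → 1×512 + 7×64 + 5×8 = 1000 (decimal)
Convert 0x1478 (hexadecimal) → 1×4096 + 4×256 + 7×16 + 8 = 5240 (decimal)
Compute 1000 + 5240 = 6240
6240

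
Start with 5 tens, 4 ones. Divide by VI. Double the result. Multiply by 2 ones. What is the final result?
Convert 5 tens, 4 ones (place-value notation) → 5×10 + 4 = 54 (decimal)
Start: 54
Convert VI (Roman numeral) → 5 + 1 = 6 (decimal)
54 ÷ 6 = 9
9 × 2 = 18
Convert 2 ones (place-value notation) → 2 (decimal)
18 × 2 = 36
36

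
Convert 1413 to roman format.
Convert 1413 (decimal) → 1413 = 1000 + 400 + 10 + 1 + 1 + 1 → MCDXIII (Roman numeral)
MCDXIII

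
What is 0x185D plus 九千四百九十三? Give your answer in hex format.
Convert 0x185D (hexadecimal) → 1×4096 + 8×256 + 5×16 + 13 = 6237 (decimal)
Convert 九千四百九十三 (Chinese numeral) → 9×1000 + 4×100 + 9×10 + 3 = 9493 (decimal)
Compute 6237 + 9493 = 15730
Convert 15730 (decimal) → 15730 = 3×4096 + 13×256 + 7×16 + 2 → 0x3D72 (hexadecimal)
0x3D72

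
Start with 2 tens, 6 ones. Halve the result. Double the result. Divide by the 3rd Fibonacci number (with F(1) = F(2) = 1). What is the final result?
Convert 2 tens, 6 ones (place-value notation) → 2×10 + 6 = 26 (decimal)
Start: 26
26 ÷ 2 = 13
13 × 2 = 26
Convert the 3rd Fibonacci number (with F(1) = F(2) = 1) (Fibonacci index) → 1, 1, 2 → 2 (decimal)
26 ÷ 2 = 13
13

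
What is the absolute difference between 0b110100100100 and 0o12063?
Convert 0b110100100100 (binary) → 2048 + 1024 + 256 + 32 + 4 = 3364 (decimal)
Convert 0o12063 (octal) → 1×4096 + 2×512 + 6×8 + 3 = 5171 (decimal)
Compute |3364 - 5171| = 1807
1807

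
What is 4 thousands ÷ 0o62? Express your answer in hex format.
Convert 4 thousands (place-value notation) → 4×1000 = 4000 (decimal)
Convert 0o62 (octal) → 6×8 + 2 = 50 (decimal)
Compute 4000 ÷ 50 = 80
Convert 80 (decimal) → 80 = 5×16 → 0x50 (hexadecimal)
0x50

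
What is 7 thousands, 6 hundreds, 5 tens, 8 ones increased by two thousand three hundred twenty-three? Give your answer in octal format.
Convert 7 thousands, 6 hundreds, 5 tens, 8 ones (place-value notation) → 7×1000 + 6×100 + 5×10 + 8 = 7658 (decimal)
Convert two thousand three hundred twenty-three (English words) → 2×1000 + 3×100 + 23 = 2323 (decimal)
Compute 7658 + 2323 = 9981
Convert 9981 (decimal) → 9981 = 2×4096 + 3×512 + 3×64 + 7×8 + 5 → 0o23375 (octal)
0o23375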